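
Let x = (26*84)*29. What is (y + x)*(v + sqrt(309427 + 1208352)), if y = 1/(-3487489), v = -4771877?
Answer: -1054029386278709731/3487489 + 220883603303*sqrt(1517779)/3487489 ≈ -3.0215e+11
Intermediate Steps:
x = 63336 (x = 2184*29 = 63336)
y = -1/3487489 ≈ -2.8674e-7
(y + x)*(v + sqrt(309427 + 1208352)) = (-1/3487489 + 63336)*(-4771877 + sqrt(309427 + 1208352)) = 220883603303*(-4771877 + sqrt(1517779))/3487489 = -1054029386278709731/3487489 + 220883603303*sqrt(1517779)/3487489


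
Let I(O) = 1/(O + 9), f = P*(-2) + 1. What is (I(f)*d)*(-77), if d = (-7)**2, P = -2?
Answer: -539/2 ≈ -269.50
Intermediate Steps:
f = 5 (f = -2*(-2) + 1 = 4 + 1 = 5)
d = 49
I(O) = 1/(9 + O)
(I(f)*d)*(-77) = (49/(9 + 5))*(-77) = (49/14)*(-77) = ((1/14)*49)*(-77) = (7/2)*(-77) = -539/2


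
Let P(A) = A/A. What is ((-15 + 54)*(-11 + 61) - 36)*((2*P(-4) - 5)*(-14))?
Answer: 80388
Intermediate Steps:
P(A) = 1
((-15 + 54)*(-11 + 61) - 36)*((2*P(-4) - 5)*(-14)) = ((-15 + 54)*(-11 + 61) - 36)*((2*1 - 5)*(-14)) = (39*50 - 36)*((2 - 5)*(-14)) = (1950 - 36)*(-3*(-14)) = 1914*42 = 80388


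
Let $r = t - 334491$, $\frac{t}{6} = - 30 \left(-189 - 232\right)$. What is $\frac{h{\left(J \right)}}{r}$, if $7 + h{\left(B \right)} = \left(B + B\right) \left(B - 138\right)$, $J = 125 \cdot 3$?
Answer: $- \frac{177743}{258711} \approx -0.68703$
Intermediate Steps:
$J = 375$
$t = 75780$ ($t = 6 \left(- 30 \left(-189 - 232\right)\right) = 6 \left(\left(-30\right) \left(-421\right)\right) = 6 \cdot 12630 = 75780$)
$h{\left(B \right)} = -7 + 2 B \left(-138 + B\right)$ ($h{\left(B \right)} = -7 + \left(B + B\right) \left(B - 138\right) = -7 + 2 B \left(-138 + B\right)$)
$r = -258711$ ($r = 75780 - 334491 = -258711$)
$\frac{h{\left(J \right)}}{r} = \frac{-7 - 103500 + 2 \cdot 375^{2}}{-258711} = \left(-7 - 103500 + 2 \cdot 140625\right) \left(- \frac{1}{258711}\right) = \left(-7 - 103500 + 281250\right) \left(- \frac{1}{258711}\right) = 177743 \left(- \frac{1}{258711}\right) = - \frac{177743}{258711}$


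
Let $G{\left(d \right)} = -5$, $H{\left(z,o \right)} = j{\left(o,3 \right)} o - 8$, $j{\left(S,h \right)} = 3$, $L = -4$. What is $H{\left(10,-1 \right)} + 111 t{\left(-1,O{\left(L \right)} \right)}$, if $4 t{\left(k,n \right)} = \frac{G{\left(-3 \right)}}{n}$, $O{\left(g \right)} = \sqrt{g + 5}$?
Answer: $- \frac{599}{4} \approx -149.75$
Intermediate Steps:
$H{\left(z,o \right)} = -8 + 3 o$ ($H{\left(z,o \right)} = 3 o - 8 = -8 + 3 o$)
$O{\left(g \right)} = \sqrt{5 + g}$
$t{\left(k,n \right)} = - \frac{5}{4 n}$ ($t{\left(k,n \right)} = \frac{\left(-5\right) \frac{1}{n}}{4} = - \frac{5}{4 n}$)
$H{\left(10,-1 \right)} + 111 t{\left(-1,O{\left(L \right)} \right)} = \left(-8 + 3 \left(-1\right)\right) + 111 \left(- \frac{5}{4 \sqrt{5 - 4}}\right) = \left(-8 - 3\right) + 111 \left(- \frac{5}{4 \sqrt{1}}\right) = -11 + 111 \left(- \frac{5}{4 \cdot 1}\right) = -11 + 111 \left(\left(- \frac{5}{4}\right) 1\right) = -11 + 111 \left(- \frac{5}{4}\right) = -11 - \frac{555}{4} = - \frac{599}{4}$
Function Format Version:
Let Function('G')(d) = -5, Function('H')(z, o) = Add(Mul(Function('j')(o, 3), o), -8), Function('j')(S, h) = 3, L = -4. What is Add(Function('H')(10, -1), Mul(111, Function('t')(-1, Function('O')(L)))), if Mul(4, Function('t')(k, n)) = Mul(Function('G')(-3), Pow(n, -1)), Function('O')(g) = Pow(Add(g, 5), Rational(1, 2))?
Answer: Rational(-599, 4) ≈ -149.75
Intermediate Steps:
Function('H')(z, o) = Add(-8, Mul(3, o)) (Function('H')(z, o) = Add(Mul(3, o), -8) = Add(-8, Mul(3, o)))
Function('O')(g) = Pow(Add(5, g), Rational(1, 2))
Function('t')(k, n) = Mul(Rational(-5, 4), Pow(n, -1)) (Function('t')(k, n) = Mul(Rational(1, 4), Mul(-5, Pow(n, -1))) = Mul(Rational(-5, 4), Pow(n, -1)))
Add(Function('H')(10, -1), Mul(111, Function('t')(-1, Function('O')(L)))) = Add(Add(-8, Mul(3, -1)), Mul(111, Mul(Rational(-5, 4), Pow(Pow(Add(5, -4), Rational(1, 2)), -1)))) = Add(Add(-8, -3), Mul(111, Mul(Rational(-5, 4), Pow(Pow(1, Rational(1, 2)), -1)))) = Add(-11, Mul(111, Mul(Rational(-5, 4), Pow(1, -1)))) = Add(-11, Mul(111, Mul(Rational(-5, 4), 1))) = Add(-11, Mul(111, Rational(-5, 4))) = Add(-11, Rational(-555, 4)) = Rational(-599, 4)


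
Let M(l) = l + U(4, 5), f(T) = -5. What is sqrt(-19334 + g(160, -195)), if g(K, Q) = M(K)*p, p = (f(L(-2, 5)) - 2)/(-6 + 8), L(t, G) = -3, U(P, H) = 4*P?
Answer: 5*I*sqrt(798) ≈ 141.24*I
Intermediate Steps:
M(l) = 16 + l (M(l) = l + 4*4 = l + 16 = 16 + l)
p = -7/2 (p = (-5 - 2)/(-6 + 8) = -7/2 ≈ -3.5000)
g(K, Q) = -56 - 7*K/2 (g(K, Q) = (16 + K)*(-7/2) = -56 - 7*K/2)
sqrt(-19334 + g(160, -195)) = sqrt(-19334 + (-56 - 7/2*160)) = sqrt(-19334 + (-56 - 560)) = sqrt(-19334 - 616) = sqrt(-19950) = 5*I*sqrt(798)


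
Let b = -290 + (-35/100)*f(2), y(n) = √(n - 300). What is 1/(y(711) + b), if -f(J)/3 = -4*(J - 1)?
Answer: -7355/2153566 - 25*√411/2153566 ≈ -0.0036506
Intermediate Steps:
f(J) = -12 + 12*J (f(J) = -(-12)*(J - 1) = -(-12)*(-1 + J) = -3*(4 - 4*J) = -12 + 12*J)
y(n) = √(-300 + n)
b = -1471/5 (b = -290 + (-35/100)*(-12 + 12*2) = -290 + (-35*1/100)*(-12 + 24) = -290 - 7/20*12 = -290 - 21/5 = -1471/5 ≈ -294.20)
1/(y(711) + b) = 1/(√(-300 + 711) - 1471/5) = 1/(√411 - 1471/5) = 1/(-1471/5 + √411)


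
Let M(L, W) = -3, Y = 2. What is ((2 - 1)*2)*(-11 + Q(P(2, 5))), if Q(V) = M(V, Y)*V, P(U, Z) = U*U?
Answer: -46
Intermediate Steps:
P(U, Z) = U²
Q(V) = -3*V
((2 - 1)*2)*(-11 + Q(P(2, 5))) = ((2 - 1)*2)*(-11 - 3*2²) = (1*2)*(-11 - 3*4) = 2*(-11 - 12) = 2*(-23) = -46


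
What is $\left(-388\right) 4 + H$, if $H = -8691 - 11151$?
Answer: $-21394$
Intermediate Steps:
$H = -19842$ ($H = -8691 - 11151 = -19842$)
$\left(-388\right) 4 + H = \left(-388\right) 4 - 19842 = -1552 - 19842 = -21394$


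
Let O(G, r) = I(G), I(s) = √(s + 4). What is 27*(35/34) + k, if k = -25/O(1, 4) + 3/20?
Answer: 9501/340 - 5*√5 ≈ 16.764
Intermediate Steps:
I(s) = √(4 + s)
O(G, r) = √(4 + G)
k = 3/20 - 5*√5 (k = -25/√(4 + 1) + 3/20 = -25*√5/5 + 3*(1/20) = -5*√5 + 3/20 = 3/20 - 5*√5 ≈ -11.030)
27*(35/34) + k = 27*(35/34) + (3/20 - 5*√5) = 945/34 + (3/20 - 5*√5) = 9501/340 - 5*√5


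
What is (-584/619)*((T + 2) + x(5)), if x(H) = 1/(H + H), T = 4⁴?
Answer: -753652/3095 ≈ -243.51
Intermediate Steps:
T = 256
x(H) = 1/(2*H)
(-584/619)*((T + 2) + x(5)) = (-584/619)*((256 + 2) + (½)/5) = (-584*1/619)*(258 + (½)*(⅕)) = -584*(258 + ⅒)/619 = -584/619*2581/10 = -753652/3095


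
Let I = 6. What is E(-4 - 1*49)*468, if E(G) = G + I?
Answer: -21996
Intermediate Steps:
E(G) = 6 + G (E(G) = G + 6 = 6 + G)
E(-4 - 1*49)*468 = (6 + (-4 - 1*49))*468 = (6 + (-4 - 49))*468 = (6 - 53)*468 = -47*468 = -21996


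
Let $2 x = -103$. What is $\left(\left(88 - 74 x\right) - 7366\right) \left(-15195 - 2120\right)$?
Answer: $60031105$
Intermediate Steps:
$x = - \frac{103}{2}$ ($x = \frac{1}{2} \left(-103\right) = - \frac{103}{2} \approx -51.5$)
$\left(\left(88 - 74 x\right) - 7366\right) \left(-15195 - 2120\right) = \left(\left(88 - -3811\right) - 7366\right) \left(-15195 - 2120\right) = \left(\left(88 + 3811\right) - 7366\right) \left(-17315\right) = \left(3899 - 7366\right) \left(-17315\right) = \left(-3467\right) \left(-17315\right) = 60031105$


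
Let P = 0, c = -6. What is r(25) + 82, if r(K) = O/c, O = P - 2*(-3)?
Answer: 81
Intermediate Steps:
O = 6 (O = 0 - 2*(-3) = 0 + 6 = 6)
r(K) = -1 (r(K) = 6/(-6) = 6*(-⅙) = -1)
r(25) + 82 = -1 + 82 = 81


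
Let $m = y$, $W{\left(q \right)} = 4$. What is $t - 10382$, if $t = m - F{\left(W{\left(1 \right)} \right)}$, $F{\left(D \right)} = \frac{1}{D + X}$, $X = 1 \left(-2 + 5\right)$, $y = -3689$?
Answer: $- \frac{98498}{7} \approx -14071.0$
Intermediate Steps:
$X = 3$ ($X = 1 \cdot 3 = 3$)
$m = -3689$
$F{\left(D \right)} = \frac{1}{3 + D}$ ($F{\left(D \right)} = \frac{1}{D + 3} = \frac{1}{3 + D}$)
$t = - \frac{25824}{7}$ ($t = -3689 - \frac{1}{3 + 4} = -3689 - \frac{1}{7} = - \frac{25824}{7} \approx -3689.1$)
$t - 10382 = - \frac{25824}{7} - 10382 = - \frac{98498}{7}$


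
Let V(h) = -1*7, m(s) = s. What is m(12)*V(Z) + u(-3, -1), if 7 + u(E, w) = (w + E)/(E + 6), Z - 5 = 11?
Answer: -277/3 ≈ -92.333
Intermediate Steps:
Z = 16 (Z = 5 + 11 = 16)
u(E, w) = -7 + (E + w)/(6 + E) (u(E, w) = -7 + (w + E)/(E + 6) = -7 + (E + w)/(6 + E))
V(h) = -7
m(12)*V(Z) + u(-3, -1) = 12*(-7) + (-42 - 1 - 6*(-3))/(6 - 3) = -84 + (-42 - 1 + 18)/3 = -84 + (⅓)*(-25) = -84 - 25/3 = -277/3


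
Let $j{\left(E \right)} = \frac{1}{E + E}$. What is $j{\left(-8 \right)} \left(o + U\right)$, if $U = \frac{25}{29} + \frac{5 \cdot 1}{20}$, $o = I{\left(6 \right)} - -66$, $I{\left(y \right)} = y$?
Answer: $- \frac{8481}{1856} \approx -4.5695$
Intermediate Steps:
$j{\left(E \right)} = \frac{1}{2 E}$
$o = 72$ ($o = 6 - -66 = 6 + 66 = 72$)
$U = \frac{129}{116}$ ($U = 25 \cdot \frac{1}{29} + 5 \cdot \frac{1}{20} = \frac{25}{29} + \frac{1}{4} = \frac{129}{116} \approx 1.1121$)
$j{\left(-8 \right)} \left(o + U\right) = \frac{1}{2 \left(-8\right)} \left(72 + \frac{129}{116}\right) = \frac{1}{2} \left(- \frac{1}{8}\right) \frac{8481}{116} = \left(- \frac{1}{16}\right) \frac{8481}{116} = - \frac{8481}{1856}$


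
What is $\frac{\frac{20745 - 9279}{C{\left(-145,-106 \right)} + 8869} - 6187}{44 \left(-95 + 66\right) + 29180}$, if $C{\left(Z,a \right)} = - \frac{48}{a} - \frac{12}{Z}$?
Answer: $- \frac{8604745613}{38816389376} \approx -0.22168$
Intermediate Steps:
$\frac{\frac{20745 - 9279}{C{\left(-145,-106 \right)} + 8869} - 6187}{44 \left(-95 + 66\right) + 29180} = \frac{\frac{20745 - 9279}{\left(- \frac{48}{-106} - \frac{12}{-145}\right) + 8869} - 6187}{44 \left(-95 + 66\right) + 29180} = \frac{\frac{11466}{\left(\left(-48\right) \left(- \frac{1}{106}\right) - - \frac{12}{145}\right) + 8869} - 6187}{44 \left(-29\right) + 29180} = \frac{\frac{11466}{\left(\frac{24}{53} + \frac{12}{145}\right) + 8869} - 6187}{-1276 + 29180} = \frac{\frac{11466}{\frac{4116}{7685} + 8869} - 6187}{27904} = \left(\frac{11466}{\frac{68162381}{7685}} - 6187\right) \frac{1}{27904} = \left(11466 \cdot \frac{7685}{68162381} - 6187\right) \frac{1}{27904} = \left(\frac{1798290}{1391069} - 6187\right) \frac{1}{27904} = \left(- \frac{8604745613}{1391069}\right) \frac{1}{27904} = - \frac{8604745613}{38816389376}$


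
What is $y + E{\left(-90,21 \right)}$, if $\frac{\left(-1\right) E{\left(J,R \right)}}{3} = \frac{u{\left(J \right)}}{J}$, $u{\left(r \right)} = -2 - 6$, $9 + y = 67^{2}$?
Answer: $\frac{67196}{15} \approx 4479.7$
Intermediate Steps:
$y = 4480$ ($y = -9 + 67^{2} = -9 + 4489 = 4480$)
$u{\left(r \right)} = -8$
$E{\left(J,R \right)} = \frac{24}{J}$ ($E{\left(J,R \right)} = - 3 \left(- \frac{8}{J}\right) = \frac{24}{J}$)
$y + E{\left(-90,21 \right)} = 4480 + \frac{24}{-90} = 4480 + 24 \left(- \frac{1}{90}\right) = 4480 - \frac{4}{15} = \frac{67196}{15}$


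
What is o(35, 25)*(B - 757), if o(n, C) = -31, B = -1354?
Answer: 65441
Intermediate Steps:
o(35, 25)*(B - 757) = -31*(-1354 - 757) = -31*(-2111) = 65441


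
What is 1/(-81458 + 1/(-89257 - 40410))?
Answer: -129667/10562414487 ≈ -1.2276e-5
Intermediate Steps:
1/(-81458 + 1/(-89257 - 40410)) = 1/(-81458 + 1/(-129667)) = 1/(-81458 - 1/129667) = 1/(-10562414487/129667) = -129667/10562414487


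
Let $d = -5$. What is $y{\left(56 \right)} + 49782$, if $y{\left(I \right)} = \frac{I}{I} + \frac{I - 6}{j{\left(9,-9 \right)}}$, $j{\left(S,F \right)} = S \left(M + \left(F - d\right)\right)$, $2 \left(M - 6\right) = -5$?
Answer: $\frac{447947}{9} \approx 49772.0$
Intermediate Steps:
$M = \frac{7}{2}$ ($M = 6 + \frac{1}{2} \left(-5\right) = 6 - \frac{5}{2} = \frac{7}{2} \approx 3.5$)
$j{\left(S,F \right)} = S \left(\frac{17}{2} + F\right)$ ($j{\left(S,F \right)} = S \left(\frac{7}{2} + \left(F - -5\right)\right) = S \left(\frac{7}{2} + \left(F + 5\right)\right) = S \left(\frac{7}{2} + \left(5 + F\right)\right) = S \left(\frac{17}{2} + F\right)$)
$y{\left(I \right)} = \frac{7}{3} - \frac{2 I}{9}$ ($y{\left(I \right)} = \frac{I}{I} + \frac{I - 6}{\frac{1}{2} \cdot 9 \left(17 + 2 \left(-9\right)\right)} = 1 + \frac{I - 6}{\frac{1}{2} \cdot 9 \left(17 - 18\right)} = 1 + \frac{-6 + I}{\frac{1}{2} \cdot 9 \left(-1\right)} = 1 + \frac{-6 + I}{- \frac{9}{2}} = 1 + \left(-6 + I\right) \left(- \frac{2}{9}\right) = 1 - \left(- \frac{4}{3} + \frac{2 I}{9}\right) = \frac{7}{3} - \frac{2 I}{9}$)
$y{\left(56 \right)} + 49782 = \left(\frac{7}{3} - \frac{112}{9}\right) + 49782 = - \frac{91}{9} + 49782 = \frac{447947}{9}$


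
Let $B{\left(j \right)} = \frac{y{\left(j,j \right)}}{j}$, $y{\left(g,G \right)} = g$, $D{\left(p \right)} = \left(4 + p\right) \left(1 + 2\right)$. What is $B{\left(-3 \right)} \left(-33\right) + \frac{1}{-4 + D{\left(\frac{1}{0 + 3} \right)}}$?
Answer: $- \frac{296}{9} \approx -32.889$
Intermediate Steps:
$D{\left(p \right)} = 12 + 3 p$ ($D{\left(p \right)} = \left(4 + p\right) 3 = 12 + 3 p$)
$B{\left(j \right)} = 1$ ($B{\left(j \right)} = \frac{j}{j} = 1$)
$B{\left(-3 \right)} \left(-33\right) + \frac{1}{-4 + D{\left(\frac{1}{0 + 3} \right)}} = 1 \left(-33\right) + \frac{1}{-4 + \left(12 + \frac{3}{0 + 3}\right)} = -33 + \frac{1}{-4 + \left(12 + \frac{3}{3}\right)} = -33 + \frac{1}{-4 + \left(12 + 3 \cdot \frac{1}{3}\right)} = -33 + \frac{1}{-4 + \left(12 + 1\right)} = -33 + \frac{1}{-4 + 13} = -33 + \frac{1}{9} = - \frac{296}{9}$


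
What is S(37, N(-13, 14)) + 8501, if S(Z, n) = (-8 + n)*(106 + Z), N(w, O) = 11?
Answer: 8930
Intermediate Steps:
S(37, N(-13, 14)) + 8501 = (-848 - 8*37 + 106*11 + 37*11) + 8501 = (-848 - 296 + 1166 + 407) + 8501 = 429 + 8501 = 8930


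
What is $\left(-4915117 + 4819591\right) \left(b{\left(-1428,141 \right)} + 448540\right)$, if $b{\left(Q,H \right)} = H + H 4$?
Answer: $-42914577870$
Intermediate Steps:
$b{\left(Q,H \right)} = 5 H$ ($b{\left(Q,H \right)} = H + 4 H = 5 H$)
$\left(-4915117 + 4819591\right) \left(b{\left(-1428,141 \right)} + 448540\right) = \left(-4915117 + 4819591\right) \left(5 \cdot 141 + 448540\right) = - 95526 \left(705 + 448540\right) = \left(-95526\right) 449245 = -42914577870$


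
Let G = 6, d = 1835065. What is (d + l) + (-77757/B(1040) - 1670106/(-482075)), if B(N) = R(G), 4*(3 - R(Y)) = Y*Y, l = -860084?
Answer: 952526173287/964150 ≈ 9.8794e+5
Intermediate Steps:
R(Y) = 3 - Y²/4 (R(Y) = 3 - Y*Y/4 = 3 - Y²/4)
B(N) = -6 (B(N) = 3 - ¼*6² = 3 - ¼*36 = 3 - 9 = -6)
(d + l) + (-77757/B(1040) - 1670106/(-482075)) = (1835065 - 860084) + (-77757/(-6) - 1670106/(-482075)) = 974981 + (-77757*(-⅙) - 1670106*(-1/482075)) = 974981 + (25919/2 + 1670106/482075) = 974981 + 12498242137/964150 = 952526173287/964150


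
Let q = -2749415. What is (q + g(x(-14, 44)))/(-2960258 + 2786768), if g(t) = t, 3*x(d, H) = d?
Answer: 8248259/520470 ≈ 15.848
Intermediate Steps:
x(d, H) = d/3
(q + g(x(-14, 44)))/(-2960258 + 2786768) = (-2749415 + (⅓)*(-14))/(-2960258 + 2786768) = (-2749415 - 14/3)/(-173490) = -8248259/3*(-1/173490) = 8248259/520470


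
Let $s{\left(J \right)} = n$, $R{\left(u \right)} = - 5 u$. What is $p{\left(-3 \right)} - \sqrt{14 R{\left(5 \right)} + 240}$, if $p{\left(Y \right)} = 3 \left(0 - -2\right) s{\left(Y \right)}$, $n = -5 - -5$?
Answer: $- i \sqrt{110} \approx - 10.488 i$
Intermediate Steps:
$n = 0$ ($n = -5 + 5 = 0$)
$s{\left(J \right)} = 0$
$p{\left(Y \right)} = 0$ ($p{\left(Y \right)} = 3 \left(0 - -2\right) 0 = 3 \left(0 + 2\right) 0 = 3 \cdot 2 \cdot 0 = 6 \cdot 0 = 0$)
$p{\left(-3 \right)} - \sqrt{14 R{\left(5 \right)} + 240} = 0 - \sqrt{14 \left(\left(-5\right) 5\right) + 240} = 0 - \sqrt{14 \left(-25\right) + 240} = 0 - \sqrt{-350 + 240} = 0 - \sqrt{-110} = 0 - i \sqrt{110} = - i \sqrt{110}$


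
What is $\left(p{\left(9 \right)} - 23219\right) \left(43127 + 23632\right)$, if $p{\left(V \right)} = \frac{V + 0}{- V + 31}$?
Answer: $- \frac{3100099821}{2} \approx -1.55 \cdot 10^{9}$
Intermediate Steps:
$p{\left(V \right)} = \frac{V}{31 - V}$
$\left(p{\left(9 \right)} - 23219\right) \left(43127 + 23632\right) = \left(\left(-1\right) 9 \frac{1}{-31 + 9} - 23219\right) \left(43127 + 23632\right) = \left(\left(-1\right) 9 \frac{1}{-22} - 23219\right) 66759 = \left(\left(-1\right) 9 \left(- \frac{1}{22}\right) - 23219\right) 66759 = \left(\frac{9}{22} - 23219\right) 66759 = \left(- \frac{510809}{22}\right) 66759 = - \frac{3100099821}{2}$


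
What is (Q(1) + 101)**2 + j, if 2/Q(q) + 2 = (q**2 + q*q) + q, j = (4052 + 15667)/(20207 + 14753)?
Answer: 370910359/34960 ≈ 10610.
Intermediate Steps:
j = 19719/34960 ≈ 0.56404
Q(q) = 2/(-2 + q + 2*q**2) (Q(q) = 2/(-2 + ((q**2 + q*q) + q)) = 2/(-2 + ((q**2 + q**2) + q)) = 2/(-2 + (2*q**2 + q)) = 2/(-2 + (q + 2*q**2)) = 2/(-2 + q + 2*q**2))
(Q(1) + 101)**2 + j = (2/(-2 + 1 + 2*1**2) + 101)**2 + 19719/34960 = (2/(-2 + 1 + 2*1) + 101)**2 + 19719/34960 = (2/(-2 + 1 + 2) + 101)**2 + 19719/34960 = (2/1 + 101)**2 + 19719/34960 = (2*1 + 101)**2 + 19719/34960 = (2 + 101)**2 + 19719/34960 = 103**2 + 19719/34960 = 10609 + 19719/34960 = 370910359/34960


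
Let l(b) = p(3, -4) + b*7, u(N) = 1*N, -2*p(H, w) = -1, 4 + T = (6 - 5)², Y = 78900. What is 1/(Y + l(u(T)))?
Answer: 2/157759 ≈ 1.2678e-5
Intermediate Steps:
T = -3 (T = -4 + (6 - 5)² = -4 + 1² = -4 + 1 = -3)
p(H, w) = ½ (p(H, w) = -½*(-1) = ½)
u(N) = N
l(b) = ½ + 7*b (l(b) = ½ + b*7 = ½ + 7*b)
1/(Y + l(u(T))) = 1/(78900 + (½ + 7*(-3))) = 1/(78900 + (½ - 21)) = 1/(78900 - 41/2) = 1/(157759/2) = 2/157759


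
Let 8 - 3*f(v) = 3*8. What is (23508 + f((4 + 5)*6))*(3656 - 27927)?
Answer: -1711299668/3 ≈ -5.7043e+8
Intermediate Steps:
f(v) = -16/3 (f(v) = 8/3 - 8 = -16/3)
(23508 + f((4 + 5)*6))*(3656 - 27927) = (23508 - 16/3)*(3656 - 27927) = (70508/3)*(-24271) = -1711299668/3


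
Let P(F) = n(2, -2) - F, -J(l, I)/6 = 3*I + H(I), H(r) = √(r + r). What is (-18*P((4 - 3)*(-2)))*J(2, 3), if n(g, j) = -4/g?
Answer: 0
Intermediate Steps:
H(r) = √2*√r (H(r) = √(2*r) = √2*√r)
J(l, I) = -18*I - 6*√2*√I (J(l, I) = -6*(3*I + √2*√I) = -18*I - 6*√2*√I)
P(F) = -2 - F (P(F) = -4/2 - F = -4*½ - F = -2 - F)
(-18*P((4 - 3)*(-2)))*J(2, 3) = (-18*(-2 - (4 - 3)*(-2)))*(-18*3 - 6*√2*√3) = (-18*(-2 - (-2)))*(-54 - 6*√6) = (-18*(-2 - 1*(-2)))*(-54 - 6*√6) = (-18*(-2 + 2))*(-54 - 6*√6) = (-18*0)*(-54 - 6*√6) = 0*(-54 - 6*√6) = 0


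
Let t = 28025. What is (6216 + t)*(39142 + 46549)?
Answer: 2934145531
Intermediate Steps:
(6216 + t)*(39142 + 46549) = (6216 + 28025)*(39142 + 46549) = 34241*85691 = 2934145531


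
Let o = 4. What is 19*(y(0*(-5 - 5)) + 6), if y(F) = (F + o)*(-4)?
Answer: -190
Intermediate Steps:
y(F) = -16 - 4*F (y(F) = (F + 4)*(-4) = (4 + F)*(-4) = -16 - 4*F)
19*(y(0*(-5 - 5)) + 6) = 19*((-16 - 0*(-5 - 5)) + 6) = 19*((-16 - 0*(-10)) + 6) = 19*((-16 - 4*0) + 6) = 19*((-16 + 0) + 6) = 19*(-16 + 6) = 19*(-10) = -190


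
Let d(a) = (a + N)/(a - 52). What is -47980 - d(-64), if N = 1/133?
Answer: -740243951/15428 ≈ -47981.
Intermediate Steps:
N = 1/133 ≈ 0.0075188
d(a) = (1/133 + a)/(-52 + a) (d(a) = (a + 1/133)/(a - 52) = (1/133 + a)/(-52 + a))
-47980 - d(-64) = -47980 - (1/133 - 64)/(-52 - 64) = -47980 - (-8511)/((-116)*133) = -47980 - (-1)*(-8511)/(116*133) = -47980 - 1*8511/15428 = -47980 - 8511/15428 = -740243951/15428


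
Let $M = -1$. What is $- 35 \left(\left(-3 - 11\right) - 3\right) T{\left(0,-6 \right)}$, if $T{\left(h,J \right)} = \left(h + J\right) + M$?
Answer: $-4165$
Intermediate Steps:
$T{\left(h,J \right)} = -1 + J + h$ ($T{\left(h,J \right)} = \left(h + J\right) - 1 = \left(J + h\right) - 1 = -1 + J + h$)
$- 35 \left(\left(-3 - 11\right) - 3\right) T{\left(0,-6 \right)} = - 35 \left(\left(-3 - 11\right) - 3\right) \left(-1 - 6 + 0\right) = - 35 \left(-14 - 3\right) \left(-7\right) = - 35 \left(\left(-17\right) \left(-7\right)\right) = \left(-35\right) 119 = -4165$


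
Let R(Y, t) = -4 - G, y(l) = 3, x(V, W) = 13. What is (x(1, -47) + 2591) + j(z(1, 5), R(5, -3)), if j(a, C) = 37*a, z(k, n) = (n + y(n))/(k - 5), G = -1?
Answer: 2530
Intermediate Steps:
R(Y, t) = -3 (R(Y, t) = -4 - 1*(-1) = -4 + 1 = -3)
z(k, n) = (3 + n)/(-5 + k) (z(k, n) = (n + 3)/(k - 5) = (3 + n)/(-5 + k))
(x(1, -47) + 2591) + j(z(1, 5), R(5, -3)) = (13 + 2591) + 37*((3 + 5)/(-5 + 1)) = 2604 + 37*(8/(-4)) = 2604 + 37*(-¼*8) = 2604 + 37*(-2) = 2604 - 74 = 2530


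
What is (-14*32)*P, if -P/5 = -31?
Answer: -69440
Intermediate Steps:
P = 155 (P = -5*(-31) = 155)
(-14*32)*P = -14*32*155 = -448*155 = -69440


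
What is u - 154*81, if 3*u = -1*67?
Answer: -37489/3 ≈ -12496.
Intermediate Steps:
u = -67/3 (u = (-1*67)/3 = (⅓)*(-67) = -67/3 ≈ -22.333)
u - 154*81 = -67/3 - 154*81 = -67/3 - 12474 = -37489/3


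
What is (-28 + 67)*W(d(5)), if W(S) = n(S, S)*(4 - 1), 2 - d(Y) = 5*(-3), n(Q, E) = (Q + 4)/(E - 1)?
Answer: 2457/16 ≈ 153.56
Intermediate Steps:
n(Q, E) = (4 + Q)/(-1 + E)
d(Y) = 17 (d(Y) = 2 - 5*(-3) = 2 - 1*(-15) = 2 + 15 = 17)
W(S) = 3*(4 + S)/(-1 + S) (W(S) = ((4 + S)/(-1 + S))*(4 - 1) = ((4 + S)/(-1 + S))*3 = 3*(4 + S)/(-1 + S))
(-28 + 67)*W(d(5)) = (-28 + 67)*(3*(4 + 17)/(-1 + 17)) = 39*(3*21/16) = 39*(3*(1/16)*21) = 39*(63/16) = 2457/16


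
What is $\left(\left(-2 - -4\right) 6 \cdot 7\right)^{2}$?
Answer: $7056$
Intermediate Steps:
$\left(\left(-2 - -4\right) 6 \cdot 7\right)^{2} = \left(\left(-2 + 4\right) 6 \cdot 7\right)^{2} = \left(2 \cdot 6 \cdot 7\right)^{2} = \left(12 \cdot 7\right)^{2} = 84^{2} = 7056$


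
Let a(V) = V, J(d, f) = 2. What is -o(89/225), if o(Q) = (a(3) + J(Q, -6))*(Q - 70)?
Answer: 15661/45 ≈ 348.02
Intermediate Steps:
o(Q) = -350 + 5*Q (o(Q) = (3 + 2)*(Q - 70) = 5*(-70 + Q) = -350 + 5*Q)
-o(89/225) = -(-350 + 5*(89/225)) = -(-350 + 89/45) = -1*(-15661/45) = 15661/45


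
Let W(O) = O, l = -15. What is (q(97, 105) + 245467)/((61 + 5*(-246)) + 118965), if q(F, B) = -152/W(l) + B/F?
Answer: 89292701/42848295 ≈ 2.0839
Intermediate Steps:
q(F, B) = 152/15 + B/F (q(F, B) = -152/(-15) + B/F = -152*(-1/15) + B/F = 152/15 + B/F)
(q(97, 105) + 245467)/((61 + 5*(-246)) + 118965) = ((152/15 + 105/97) + 245467)/((61 + 5*(-246)) + 118965) = ((152/15 + 105*(1/97)) + 245467)/((61 - 1230) + 118965) = ((152/15 + 105/97) + 245467)/(-1169 + 118965) = (16319/1455 + 245467)/117796 = (357170804/1455)*(1/117796) = 89292701/42848295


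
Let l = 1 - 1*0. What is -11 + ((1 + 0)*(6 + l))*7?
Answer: 38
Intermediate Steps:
l = 1 (l = 1 + 0 = 1)
-11 + ((1 + 0)*(6 + l))*7 = -11 + ((1 + 0)*(6 + 1))*7 = -11 + (1*7)*7 = -11 + 7*7 = -11 + 49 = 38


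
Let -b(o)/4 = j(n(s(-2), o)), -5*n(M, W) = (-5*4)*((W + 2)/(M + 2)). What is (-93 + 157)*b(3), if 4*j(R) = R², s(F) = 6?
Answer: -400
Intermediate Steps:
n(M, W) = 4*(2 + W)/(2 + M) (n(M, W) = -(-5*4)*(W + 2)/(M + 2)/5 = -(-4)*(2 + W)/(2 + M) = 4*(2 + W)/(2 + M))
j(R) = R²/4
b(o) = -(1 + o/2)² (b(o) = -(4*(2 + o)/(2 + 6))² = -(4*(2 + o)/8)² = -(4*(⅛)*(2 + o))² = -(1 + o/2)²)
(-93 + 157)*b(3) = (-93 + 157)*(-(2 + 3)²/4) = 64*(-¼*5²) = 64*(-¼*25) = 64*(-25/4) = -400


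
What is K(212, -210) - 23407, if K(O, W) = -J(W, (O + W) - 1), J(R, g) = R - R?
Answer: -23407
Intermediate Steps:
J(R, g) = 0
K(O, W) = 0 (K(O, W) = -1*0 = 0)
K(212, -210) - 23407 = 0 - 23407 = -23407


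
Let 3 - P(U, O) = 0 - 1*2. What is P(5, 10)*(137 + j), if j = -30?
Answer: 535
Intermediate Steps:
P(U, O) = 5 (P(U, O) = 3 - (0 - 1*2) = 3 - (0 - 2) = 3 - 1*(-2) = 3 + 2 = 5)
P(5, 10)*(137 + j) = 5*(137 - 30) = 5*107 = 535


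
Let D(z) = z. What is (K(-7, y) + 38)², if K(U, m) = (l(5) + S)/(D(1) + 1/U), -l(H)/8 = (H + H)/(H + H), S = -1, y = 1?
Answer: 3025/4 ≈ 756.25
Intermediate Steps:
l(H) = -8 (l(H) = -8*(H + H)/(H + H) = -8*2*H/(2*H) = -8*2*H*1/(2*H) = -8*1 = -8)
K(U, m) = -9/(1 + 1/U) (K(U, m) = (-8 - 1)/(1 + 1/U) = -9/(1 + 1/U))
(K(-7, y) + 38)² = (-9*(-7)/(1 - 7) + 38)² = (-9*(-7)/(-6) + 38)² = (-9*(-7)*(-⅙) + 38)² = (-21/2 + 38)² = (55/2)² = 3025/4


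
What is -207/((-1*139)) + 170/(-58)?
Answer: -5812/4031 ≈ -1.4418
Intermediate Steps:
-207/((-1*139)) + 170/(-58) = -207/(-139) + 170*(-1/58) = -207*(-1/139) - 85/29 = 207/139 - 85/29 = -5812/4031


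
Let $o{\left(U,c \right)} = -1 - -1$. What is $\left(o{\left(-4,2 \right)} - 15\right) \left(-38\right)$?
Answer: $570$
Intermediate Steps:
$o{\left(U,c \right)} = 0$ ($o{\left(U,c \right)} = -1 + 1 = 0$)
$\left(o{\left(-4,2 \right)} - 15\right) \left(-38\right) = \left(0 - 15\right) \left(-38\right) = \left(-15\right) \left(-38\right) = 570$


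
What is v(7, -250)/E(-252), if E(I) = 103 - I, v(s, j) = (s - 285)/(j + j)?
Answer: 139/88750 ≈ 0.0015662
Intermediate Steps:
v(s, j) = (-285 + s)/(2*j) (v(s, j) = (-285 + s)/((2*j)) = (-285 + s)*(1/(2*j)) = (-285 + s)/(2*j))
v(7, -250)/E(-252) = ((1/2)*(-285 + 7)/(-250))/(103 - 1*(-252)) = ((1/2)*(-1/250)*(-278))/(103 + 252) = (139/250)/355 = (139/250)*(1/355) = 139/88750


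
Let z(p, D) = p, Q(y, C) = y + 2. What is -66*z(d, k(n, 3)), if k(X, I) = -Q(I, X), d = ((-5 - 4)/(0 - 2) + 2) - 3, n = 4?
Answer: -231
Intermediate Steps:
d = 7/2 (d = (-9/(-2) + 2) - 3 = (-9*(-½) + 2) - 3 = (9/2 + 2) - 3 = 13/2 - 3 = 7/2 ≈ 3.5000)
Q(y, C) = 2 + y
k(X, I) = -2 - I (k(X, I) = -(2 + I) = -2 - I)
-66*z(d, k(n, 3)) = -66*7/2 = -231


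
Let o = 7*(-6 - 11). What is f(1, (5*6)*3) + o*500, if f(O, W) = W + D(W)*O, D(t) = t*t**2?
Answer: 669590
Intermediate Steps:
D(t) = t**3
o = -119 (o = 7*(-17) = -119)
f(O, W) = W + O*W**3 (f(O, W) = W + W**3*O = W + O*W**3)
f(1, (5*6)*3) + o*500 = ((5*6)*3 + 1*((5*6)*3)**3) - 119*500 = (30*3 + 1*(30*3)**3) - 59500 = (90 + 1*90**3) - 59500 = (90 + 1*729000) - 59500 = (90 + 729000) - 59500 = 729090 - 59500 = 669590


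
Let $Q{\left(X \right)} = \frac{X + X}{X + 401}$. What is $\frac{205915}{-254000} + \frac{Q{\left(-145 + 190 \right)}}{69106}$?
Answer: $- \frac{317327009377}{391430205200} \approx -0.81069$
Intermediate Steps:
$Q{\left(X \right)} = \frac{2 X}{401 + X}$
$\frac{205915}{-254000} + \frac{Q{\left(-145 + 190 \right)}}{69106} = \frac{205915}{-254000} + \frac{2 \left(-145 + 190\right) \frac{1}{401 + \left(-145 + 190\right)}}{69106} = 205915 \left(- \frac{1}{254000}\right) + 2 \cdot 45 \frac{1}{401 + 45} \cdot \frac{1}{69106} = - \frac{41183}{50800} + 2 \cdot 45 \cdot \frac{1}{446} \cdot \frac{1}{69106} = - \frac{41183}{50800} + \frac{45}{223} \cdot \frac{1}{69106} = - \frac{41183}{50800} + \frac{45}{15410638} = - \frac{317327009377}{391430205200}$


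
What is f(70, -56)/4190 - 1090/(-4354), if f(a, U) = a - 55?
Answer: 463241/1824326 ≈ 0.25392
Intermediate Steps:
f(a, U) = -55 + a
f(70, -56)/4190 - 1090/(-4354) = (-55 + 70)/4190 - 1090/(-4354) = 15*(1/4190) - 1090*(-1/4354) = 3/838 + 545/2177 = 463241/1824326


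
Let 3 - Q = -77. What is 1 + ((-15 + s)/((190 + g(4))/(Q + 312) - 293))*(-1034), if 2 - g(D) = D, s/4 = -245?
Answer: -100796673/28667 ≈ -3516.1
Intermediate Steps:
Q = 80 (Q = 3 - 1*(-77) = 3 + 77 = 80)
s = -980 (s = 4*(-245) = -980)
g(D) = 2 - D
1 + ((-15 + s)/((190 + g(4))/(Q + 312) - 293))*(-1034) = 1 + ((-15 - 980)/((190 + (2 - 1*4))/(80 + 312) - 293))*(-1034) = 1 - 995/((190 + (2 - 4))/392 - 293)*(-1034) = 1 - 995/((190 - 2)*(1/392) - 293)*(-1034) = 1 - 995/(188*(1/392) - 293)*(-1034) = 1 - 995/(47/98 - 293)*(-1034) = 1 - 995/(-28667/98)*(-1034) = 1 - 995*(-98/28667)*(-1034) = 1 + (97510/28667)*(-1034) = 1 - 100825340/28667 = -100796673/28667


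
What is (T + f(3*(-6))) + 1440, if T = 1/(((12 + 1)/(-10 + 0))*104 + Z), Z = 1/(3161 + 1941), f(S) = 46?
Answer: 5125109732/3448947 ≈ 1486.0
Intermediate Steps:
Z = 1/5102 ≈ 0.00019600
T = -25510/3448947 (T = 1/(((12 + 1)/(-10 + 0))*104 + 1/5102) = 1/((13/(-10))*104 + 1/5102) = 1/((13*(-1/10))*104 + 1/5102) = 1/(-13/10*104 + 1/5102) = 1/(-676/5 + 1/5102) = 1/(-3448947/25510) = -25510/3448947 ≈ -0.0073965)
(T + f(3*(-6))) + 1440 = (-25510/3448947 + 46) + 1440 = 158626052/3448947 + 1440 = 5125109732/3448947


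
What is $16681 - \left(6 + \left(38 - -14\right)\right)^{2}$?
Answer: $13317$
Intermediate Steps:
$16681 - \left(6 + \left(38 - -14\right)\right)^{2} = 16681 - \left(6 + \left(38 + 14\right)\right)^{2} = 16681 - \left(6 + 52\right)^{2} = 16681 - 58^{2} = 16681 - 3364 = 13317$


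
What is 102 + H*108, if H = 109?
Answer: 11874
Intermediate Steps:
102 + H*108 = 102 + 109*108 = 102 + 11772 = 11874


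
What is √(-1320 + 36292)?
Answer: 2*√8743 ≈ 187.01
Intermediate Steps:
√(-1320 + 36292) = √34972 = 2*√8743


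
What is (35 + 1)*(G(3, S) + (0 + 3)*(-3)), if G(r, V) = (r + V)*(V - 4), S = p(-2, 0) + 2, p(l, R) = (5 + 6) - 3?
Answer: 2484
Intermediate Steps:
p(l, R) = 8 (p(l, R) = 11 - 3 = 8)
S = 10 (S = 8 + 2 = 10)
G(r, V) = (-4 + V)*(V + r) (G(r, V) = (V + r)*(-4 + V) = (-4 + V)*(V + r))
(35 + 1)*(G(3, S) + (0 + 3)*(-3)) = (35 + 1)*((10² - 4*10 - 4*3 + 10*3) + (0 + 3)*(-3)) = 36*((100 - 40 - 12 + 30) + 3*(-3)) = 36*(78 - 9) = 36*69 = 2484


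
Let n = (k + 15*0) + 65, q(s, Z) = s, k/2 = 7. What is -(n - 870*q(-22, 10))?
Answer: -19219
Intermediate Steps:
k = 14 (k = 2*7 = 14)
n = 79 (n = (14 + 15*0) + 65 = (14 + 0) + 65 = 14 + 65 = 79)
-(n - 870*q(-22, 10)) = -(79 - 870*(-22)) = -(79 + 19140) = -1*19219 = -19219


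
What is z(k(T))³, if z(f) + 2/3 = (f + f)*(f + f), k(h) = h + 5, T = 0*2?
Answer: 26463592/27 ≈ 9.8013e+5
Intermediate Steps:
T = 0
k(h) = 5 + h
z(f) = -⅔ + 4*f² (z(f) = -⅔ + (f + f)*(f + f) = -⅔ + (2*f)*(2*f) = -⅔ + 4*f²)
z(k(T))³ = (-⅔ + 4*(5 + 0)²)³ = (-⅔ + 4*5²)³ = (-⅔ + 4*25)³ = (-⅔ + 100)³ = (298/3)³ = 26463592/27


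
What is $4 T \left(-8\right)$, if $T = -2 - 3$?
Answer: $160$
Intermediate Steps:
$T = -5$
$4 T \left(-8\right) = 4 \left(-5\right) \left(-8\right) = \left(-20\right) \left(-8\right) = 160$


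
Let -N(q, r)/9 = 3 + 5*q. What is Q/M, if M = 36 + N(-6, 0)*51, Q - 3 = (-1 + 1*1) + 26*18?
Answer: 157/4143 ≈ 0.037895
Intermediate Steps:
N(q, r) = -27 - 45*q (N(q, r) = -9*(3 + 5*q) = -27 - 45*q)
Q = 471 (Q = 3 + ((-1 + 1*1) + 26*18) = 3 + ((-1 + 1) + 468) = 3 + (0 + 468) = 3 + 468 = 471)
M = 12429 (M = 36 + (-27 - 45*(-6))*51 = 36 + (-27 + 270)*51 = 36 + 243*51 = 36 + 12393 = 12429)
Q/M = 471/12429 = 471*(1/12429) = 157/4143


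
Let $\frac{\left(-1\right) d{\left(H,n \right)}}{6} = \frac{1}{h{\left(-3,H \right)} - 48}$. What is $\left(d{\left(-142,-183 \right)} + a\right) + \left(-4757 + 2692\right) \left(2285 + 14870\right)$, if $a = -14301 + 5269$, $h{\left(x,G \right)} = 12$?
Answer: $- \frac{212604641}{6} \approx -3.5434 \cdot 10^{7}$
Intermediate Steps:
$d{\left(H,n \right)} = \frac{1}{6}$ ($d{\left(H,n \right)} = - \frac{6}{12 - 48} = - \frac{6}{-36} = \left(-6\right) \left(- \frac{1}{36}\right) = \frac{1}{6}$)
$a = -9032$
$\left(d{\left(-142,-183 \right)} + a\right) + \left(-4757 + 2692\right) \left(2285 + 14870\right) = \left(\frac{1}{6} - 9032\right) + \left(-4757 + 2692\right) \left(2285 + 14870\right) = - \frac{54191}{6} - 35425075 = - \frac{212604641}{6}$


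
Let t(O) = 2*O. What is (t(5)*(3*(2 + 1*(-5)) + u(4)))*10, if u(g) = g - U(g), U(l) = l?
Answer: -900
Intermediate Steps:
u(g) = 0 (u(g) = g - g = 0)
(t(5)*(3*(2 + 1*(-5)) + u(4)))*10 = ((2*5)*(3*(2 + 1*(-5)) + 0))*10 = (10*(3*(2 - 5) + 0))*10 = (10*(3*(-3) + 0))*10 = (10*(-9 + 0))*10 = (10*(-9))*10 = -90*10 = -900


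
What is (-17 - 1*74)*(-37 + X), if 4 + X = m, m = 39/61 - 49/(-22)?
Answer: 4656925/1342 ≈ 3470.1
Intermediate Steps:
m = 3847/1342 (m = 39*(1/61) - 49*(-1/22) = 39/61 + 49/22 = 3847/1342 ≈ 2.8666)
X = -1521/1342 (X = -4 + 3847/1342 = -1521/1342 ≈ -1.1334)
(-17 - 1*74)*(-37 + X) = (-17 - 1*74)*(-37 - 1521/1342) = (-17 - 74)*(-51175/1342) = -91*(-51175/1342) = 4656925/1342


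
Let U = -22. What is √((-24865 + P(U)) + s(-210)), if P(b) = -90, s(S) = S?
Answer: I*√25165 ≈ 158.63*I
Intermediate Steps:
√((-24865 + P(U)) + s(-210)) = √((-24865 - 90) - 210) = √(-24955 - 210) = √(-25165) = I*√25165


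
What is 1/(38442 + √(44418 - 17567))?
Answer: 38442/1477760513 - √26851/1477760513 ≈ 2.5903e-5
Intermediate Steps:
1/(38442 + √(44418 - 17567)) = 1/(38442 + √26851)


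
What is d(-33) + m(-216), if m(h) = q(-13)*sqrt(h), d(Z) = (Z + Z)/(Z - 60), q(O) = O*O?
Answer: 22/31 + 1014*I*sqrt(6) ≈ 0.70968 + 2483.8*I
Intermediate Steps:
q(O) = O**2
d(Z) = 2*Z/(-60 + Z) (d(Z) = (2*Z)/(-60 + Z) = 2*Z/(-60 + Z))
m(h) = 169*sqrt(h) (m(h) = (-13)**2*sqrt(h) = 169*sqrt(h))
d(-33) + m(-216) = 2*(-33)/(-60 - 33) + 169*sqrt(-216) = 2*(-33)/(-93) + 169*(6*I*sqrt(6)) = 2*(-33)*(-1/93) + 1014*I*sqrt(6) = 22/31 + 1014*I*sqrt(6)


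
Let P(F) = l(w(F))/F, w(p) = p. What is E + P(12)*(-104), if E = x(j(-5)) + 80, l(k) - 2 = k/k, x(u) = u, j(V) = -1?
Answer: 53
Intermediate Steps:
l(k) = 3 (l(k) = 2 + k/k = 2 + 1 = 3)
E = 79 (E = -1 + 80 = 79)
P(F) = 3/F
E + P(12)*(-104) = 79 + (3/12)*(-104) = 79 + (3*(1/12))*(-104) = 79 + (¼)*(-104) = 79 - 26 = 53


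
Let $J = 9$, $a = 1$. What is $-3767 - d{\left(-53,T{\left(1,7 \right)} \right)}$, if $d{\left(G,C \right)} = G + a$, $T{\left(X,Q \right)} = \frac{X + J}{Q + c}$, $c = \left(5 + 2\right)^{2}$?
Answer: $-3715$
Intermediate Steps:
$c = 49$ ($c = 7^{2} = 49$)
$T{\left(X,Q \right)} = \frac{9 + X}{49 + Q}$ ($T{\left(X,Q \right)} = \frac{X + 9}{Q + 49} = \frac{9 + X}{49 + Q}$)
$d{\left(G,C \right)} = 1 + G$ ($d{\left(G,C \right)} = G + 1 = 1 + G$)
$-3767 - d{\left(-53,T{\left(1,7 \right)} \right)} = -3767 - \left(1 - 53\right) = -3767 - -52 = -3767 + 52 = -3715$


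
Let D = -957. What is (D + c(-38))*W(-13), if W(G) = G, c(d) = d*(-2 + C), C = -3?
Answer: 9971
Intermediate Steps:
c(d) = -5*d (c(d) = d*(-2 - 3) = d*(-5) = -5*d)
(D + c(-38))*W(-13) = (-957 - 5*(-38))*(-13) = (-957 + 190)*(-13) = -767*(-13) = 9971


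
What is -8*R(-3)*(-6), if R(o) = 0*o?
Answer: 0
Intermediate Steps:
R(o) = 0
-8*R(-3)*(-6) = -8*0*(-6) = 0*(-6) = 0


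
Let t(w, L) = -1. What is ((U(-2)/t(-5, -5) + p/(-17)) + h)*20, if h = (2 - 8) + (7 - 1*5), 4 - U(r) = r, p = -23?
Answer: -2940/17 ≈ -172.94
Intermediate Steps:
U(r) = 4 - r
h = -4 (h = -6 + (7 - 5) = -6 + 2 = -4)
((U(-2)/t(-5, -5) + p/(-17)) + h)*20 = (((4 - 1*(-2))/(-1) - 23/(-17)) - 4)*20 = (((4 + 2)*(-1) - 23*(-1/17)) - 4)*20 = ((6*(-1) + 23/17) - 4)*20 = ((-6 + 23/17) - 4)*20 = (-79/17 - 4)*20 = -147/17*20 = -2940/17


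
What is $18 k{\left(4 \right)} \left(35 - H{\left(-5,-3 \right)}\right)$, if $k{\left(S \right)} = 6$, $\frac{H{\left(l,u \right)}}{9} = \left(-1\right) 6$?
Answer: $9612$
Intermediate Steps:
$H{\left(l,u \right)} = -54$ ($H{\left(l,u \right)} = 9 \left(\left(-1\right) 6\right) = 9 \left(-6\right) = -54$)
$18 k{\left(4 \right)} \left(35 - H{\left(-5,-3 \right)}\right) = 18 \cdot 6 \left(35 - -54\right) = 108 \left(35 + 54\right) = 108 \cdot 89 = 9612$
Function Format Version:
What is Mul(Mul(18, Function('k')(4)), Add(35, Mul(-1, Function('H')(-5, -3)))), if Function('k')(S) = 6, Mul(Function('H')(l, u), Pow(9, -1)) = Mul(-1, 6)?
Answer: 9612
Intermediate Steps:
Function('H')(l, u) = -54 (Function('H')(l, u) = Mul(9, Mul(-1, 6)) = Mul(9, -6) = -54)
Mul(Mul(18, Function('k')(4)), Add(35, Mul(-1, Function('H')(-5, -3)))) = Mul(Mul(18, 6), Add(35, Mul(-1, -54))) = Mul(108, Add(35, 54)) = Mul(108, 89) = 9612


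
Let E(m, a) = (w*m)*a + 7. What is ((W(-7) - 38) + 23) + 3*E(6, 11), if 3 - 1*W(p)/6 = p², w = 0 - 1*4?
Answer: -1062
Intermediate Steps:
w = -4 (w = 0 - 4 = -4)
E(m, a) = 7 - 4*a*m (E(m, a) = (-4*m)*a + 7 = -4*a*m + 7 = 7 - 4*a*m)
W(p) = 18 - 6*p²
((W(-7) - 38) + 23) + 3*E(6, 11) = (((18 - 6*(-7)²) - 38) + 23) + 3*(7 - 4*11*6) = (((18 - 6*49) - 38) + 23) + 3*(7 - 264) = (((18 - 294) - 38) + 23) + 3*(-257) = ((-276 - 38) + 23) - 771 = (-314 + 23) - 771 = -291 - 771 = -1062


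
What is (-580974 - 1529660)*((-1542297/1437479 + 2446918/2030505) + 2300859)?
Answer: -14174525585720685423231628/2918808296895 ≈ -4.8563e+12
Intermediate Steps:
(-580974 - 1529660)*((-1542297/1437479 + 2446918/2030505) + 2300859) = -2110634*((-1542297*1/1437479 + 2446918*(1/2030505)) + 2300859) = -2110634*((-1542297/1437479 + 2446918/2030505) + 2300859) = -2110634*(385751469737/2918808296895 + 2300859) = -2110634*6715766724937002542/2918808296895 = -14174525585720685423231628/2918808296895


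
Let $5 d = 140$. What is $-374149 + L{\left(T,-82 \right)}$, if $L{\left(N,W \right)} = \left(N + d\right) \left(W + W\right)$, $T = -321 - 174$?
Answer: $-297561$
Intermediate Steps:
$d = 28$ ($d = \frac{1}{5} \cdot 140 = 28$)
$T = -495$ ($T = -321 - 174 = -495$)
$L{\left(N,W \right)} = 2 W \left(28 + N\right)$ ($L{\left(N,W \right)} = \left(N + 28\right) \left(W + W\right) = \left(28 + N\right) 2 W = 2 W \left(28 + N\right)$)
$-374149 + L{\left(T,-82 \right)} = -374149 + 2 \left(-82\right) \left(28 - 495\right) = -374149 + 2 \left(-82\right) \left(-467\right) = -374149 + 76588 = -297561$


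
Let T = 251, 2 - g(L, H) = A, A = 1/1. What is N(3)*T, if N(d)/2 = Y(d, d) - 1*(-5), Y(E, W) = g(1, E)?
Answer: 3012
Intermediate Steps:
A = 1
g(L, H) = 1 (g(L, H) = 2 - 1*1 = 2 - 1 = 1)
Y(E, W) = 1
N(d) = 12 (N(d) = 2*(1 - 1*(-5)) = 2*(1 + 5) = 2*6 = 12)
N(3)*T = 12*251 = 3012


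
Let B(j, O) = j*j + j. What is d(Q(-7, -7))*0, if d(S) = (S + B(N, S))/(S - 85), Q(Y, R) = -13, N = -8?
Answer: 0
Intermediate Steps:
B(j, O) = j + j² (B(j, O) = j² + j = j + j²)
d(S) = (56 + S)/(-85 + S) (d(S) = (S - 8*(1 - 8))/(S - 85) = (S - 8*(-7))/(-85 + S) = (S + 56)/(-85 + S) = (56 + S)/(-85 + S))
d(Q(-7, -7))*0 = ((56 - 13)/(-85 - 13))*0 = (43/(-98))*0 = -1/98*43*0 = -43/98*0 = 0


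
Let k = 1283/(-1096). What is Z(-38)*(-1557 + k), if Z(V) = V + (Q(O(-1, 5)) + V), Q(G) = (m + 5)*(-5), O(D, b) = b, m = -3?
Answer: 73433465/548 ≈ 1.3400e+5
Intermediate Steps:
Q(G) = -10 (Q(G) = (-3 + 5)*(-5) = 2*(-5) = -10)
Z(V) = -10 + 2*V (Z(V) = V + (-10 + V) = -10 + 2*V)
k = -1283/1096 (k = 1283*(-1/1096) = -1283/1096 ≈ -1.1706)
Z(-38)*(-1557 + k) = (-10 + 2*(-38))*(-1557 - 1283/1096) = (-10 - 76)*(-1707755/1096) = -86*(-1707755/1096) = 73433465/548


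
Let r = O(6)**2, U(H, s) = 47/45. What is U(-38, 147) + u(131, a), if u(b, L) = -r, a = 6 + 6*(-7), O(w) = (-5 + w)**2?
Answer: 2/45 ≈ 0.044444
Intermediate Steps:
U(H, s) = 47/45 (U(H, s) = 47*(1/45) = 47/45)
r = 1 (r = ((-5 + 6)**2)**2 = (1**2)**2 = 1**2 = 1)
a = -36 (a = 6 - 42 = -36)
u(b, L) = -1 (u(b, L) = -1*1 = -1)
U(-38, 147) + u(131, a) = 47/45 - 1 = 2/45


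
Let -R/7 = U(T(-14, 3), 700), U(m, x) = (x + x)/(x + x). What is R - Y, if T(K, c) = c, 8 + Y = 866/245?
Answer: -621/245 ≈ -2.5347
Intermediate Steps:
Y = -1094/245 (Y = -8 + 866/245 = -1094/245 ≈ -4.4653)
U(m, x) = 1 (U(m, x) = (2*x)/((2*x)) = (2*x)*(1/(2*x)) = 1)
R = -7 (R = -7*1 = -7)
R - Y = -7 - 1*(-1094/245) = -7 + 1094/245 = -621/245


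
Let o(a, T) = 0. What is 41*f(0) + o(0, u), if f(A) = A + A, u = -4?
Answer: 0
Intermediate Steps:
f(A) = 2*A
41*f(0) + o(0, u) = 41*(2*0) + 0 = 41*0 + 0 = 0 + 0 = 0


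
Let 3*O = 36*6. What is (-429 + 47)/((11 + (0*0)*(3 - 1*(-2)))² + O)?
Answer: -382/193 ≈ -1.9793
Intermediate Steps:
O = 72 (O = (36*6)/3 = (⅓)*216 = 72)
(-429 + 47)/((11 + (0*0)*(3 - 1*(-2)))² + O) = (-429 + 47)/((11 + (0*0)*(3 - 1*(-2)))² + 72) = -382/((11 + 0*(3 + 2))² + 72) = -382/((11 + 0*5)² + 72) = -382/((11 + 0)² + 72) = -382/(11² + 72) = -382/(121 + 72) = -382/193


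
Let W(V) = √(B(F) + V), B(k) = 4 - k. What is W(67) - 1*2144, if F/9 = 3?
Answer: -2144 + 2*√11 ≈ -2137.4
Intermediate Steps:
F = 27 (F = 9*3 = 27)
W(V) = √(-23 + V) (W(V) = √((4 - 1*27) + V) = √((4 - 27) + V) = √(-23 + V))
W(67) - 1*2144 = √(-23 + 67) - 1*2144 = √44 - 2144 = 2*√11 - 2144 = -2144 + 2*√11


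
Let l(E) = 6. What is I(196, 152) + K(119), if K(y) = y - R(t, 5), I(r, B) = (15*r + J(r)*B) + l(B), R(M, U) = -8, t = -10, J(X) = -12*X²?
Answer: -70067711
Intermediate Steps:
I(r, B) = 6 + 15*r - 12*B*r² (I(r, B) = (15*r + (-12*r²)*B) + 6 = (15*r - 12*B*r²) + 6 = 6 + 15*r - 12*B*r²)
K(y) = 8 + y (K(y) = y - 1*(-8) = y + 8 = 8 + y)
I(196, 152) + K(119) = (6 + 15*196 - 12*152*196²) + (8 + 119) = (6 + 2940 - 12*152*38416) + 127 = (6 + 2940 - 70070784) + 127 = -70067838 + 127 = -70067711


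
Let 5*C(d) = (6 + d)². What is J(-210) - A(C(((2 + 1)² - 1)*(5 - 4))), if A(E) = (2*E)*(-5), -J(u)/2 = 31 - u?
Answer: -90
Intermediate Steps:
J(u) = -62 + 2*u (J(u) = -2*(31 - u) = -62 + 2*u)
C(d) = (6 + d)²/5
A(E) = -10*E
J(-210) - A(C(((2 + 1)² - 1)*(5 - 4))) = (-62 + 2*(-210)) - (-10)*(6 + ((2 + 1)² - 1)*(5 - 4))²/5 = (-62 - 420) - (-10)*(6 + (3² - 1)*1)²/5 = -482 - (-10)*(6 + (9 - 1)*1)²/5 = -482 - (-10)*(6 + 8*1)²/5 = -482 - (-10)*(6 + 8)²/5 = -482 - (-10)*(⅕)*14² = -482 - (-10)*(⅕)*196 = -482 - (-10)*196/5 = -482 - 1*(-392) = -482 + 392 = -90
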